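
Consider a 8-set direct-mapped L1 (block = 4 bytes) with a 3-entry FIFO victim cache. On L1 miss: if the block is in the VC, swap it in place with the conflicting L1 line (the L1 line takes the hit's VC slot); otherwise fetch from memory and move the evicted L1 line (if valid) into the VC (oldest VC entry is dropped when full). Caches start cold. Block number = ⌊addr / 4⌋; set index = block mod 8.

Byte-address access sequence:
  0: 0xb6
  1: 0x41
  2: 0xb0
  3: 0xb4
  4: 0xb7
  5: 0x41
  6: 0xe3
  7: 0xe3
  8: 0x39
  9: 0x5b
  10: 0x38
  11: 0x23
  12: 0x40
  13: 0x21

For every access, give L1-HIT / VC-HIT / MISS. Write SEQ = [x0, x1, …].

SEQ = [MISS, MISS, MISS, L1-HIT, L1-HIT, L1-HIT, MISS, L1-HIT, MISS, MISS, VC-HIT, MISS, VC-HIT, VC-HIT]

0: 0xb6 (blk 45, set 5) → MISS  vc=[]
1: 0x41 (blk 16, set 0) → MISS  vc=[]
2: 0xb0 (blk 44, set 4) → MISS  vc=[]
3: 0xb4 (blk 45, set 5) → L1-HIT  vc=[]
4: 0xb7 (blk 45, set 5) → L1-HIT  vc=[]
5: 0x41 (blk 16, set 0) → L1-HIT  vc=[]
6: 0xe3 (blk 56, set 0) → MISS  vc=[16]
7: 0xe3 (blk 56, set 0) → L1-HIT  vc=[16]
8: 0x39 (blk 14, set 6) → MISS  vc=[16]
9: 0x5b (blk 22, set 6) → MISS  vc=[16, 14]
10: 0x38 (blk 14, set 6) → VC-HIT  vc=[16, 22]
11: 0x23 (blk 8, set 0) → MISS  vc=[16, 22, 56]
12: 0x40 (blk 16, set 0) → VC-HIT  vc=[8, 22, 56]
13: 0x21 (blk 8, set 0) → VC-HIT  vc=[16, 22, 56]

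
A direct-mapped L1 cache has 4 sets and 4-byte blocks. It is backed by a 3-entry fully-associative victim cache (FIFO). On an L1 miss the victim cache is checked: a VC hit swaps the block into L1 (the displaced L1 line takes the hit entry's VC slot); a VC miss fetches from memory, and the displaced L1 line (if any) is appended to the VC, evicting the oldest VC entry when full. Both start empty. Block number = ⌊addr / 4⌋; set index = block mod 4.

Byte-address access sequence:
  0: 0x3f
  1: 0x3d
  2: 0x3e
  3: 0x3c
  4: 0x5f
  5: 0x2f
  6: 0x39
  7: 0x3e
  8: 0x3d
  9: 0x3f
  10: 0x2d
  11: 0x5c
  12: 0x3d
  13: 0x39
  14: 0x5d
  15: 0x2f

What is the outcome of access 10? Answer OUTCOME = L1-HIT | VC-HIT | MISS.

OUTCOME = VC-HIT

  [0] addr=0x3f blk=15 s=3: MISS | VC []
  [1] addr=0x3d blk=15 s=3: L1-HIT | VC []
  [2] addr=0x3e blk=15 s=3: L1-HIT | VC []
  [3] addr=0x3c blk=15 s=3: L1-HIT | VC []
  [4] addr=0x5f blk=23 s=3: MISS | VC [15]
  [5] addr=0x2f blk=11 s=3: MISS | VC [15, 23]
  [6] addr=0x39 blk=14 s=2: MISS | VC [15, 23]
  [7] addr=0x3e blk=15 s=3: VC-HIT | VC [11, 23]
  [8] addr=0x3d blk=15 s=3: L1-HIT | VC [11, 23]
  [9] addr=0x3f blk=15 s=3: L1-HIT | VC [11, 23]
  [10] addr=0x2d blk=11 s=3: VC-HIT | VC [15, 23]
  [11] addr=0x5c blk=23 s=3: VC-HIT | VC [15, 11]
  [12] addr=0x3d blk=15 s=3: VC-HIT | VC [23, 11]
  [13] addr=0x39 blk=14 s=2: L1-HIT | VC [23, 11]
  [14] addr=0x5d blk=23 s=3: VC-HIT | VC [15, 11]
  [15] addr=0x2f blk=11 s=3: VC-HIT | VC [15, 23]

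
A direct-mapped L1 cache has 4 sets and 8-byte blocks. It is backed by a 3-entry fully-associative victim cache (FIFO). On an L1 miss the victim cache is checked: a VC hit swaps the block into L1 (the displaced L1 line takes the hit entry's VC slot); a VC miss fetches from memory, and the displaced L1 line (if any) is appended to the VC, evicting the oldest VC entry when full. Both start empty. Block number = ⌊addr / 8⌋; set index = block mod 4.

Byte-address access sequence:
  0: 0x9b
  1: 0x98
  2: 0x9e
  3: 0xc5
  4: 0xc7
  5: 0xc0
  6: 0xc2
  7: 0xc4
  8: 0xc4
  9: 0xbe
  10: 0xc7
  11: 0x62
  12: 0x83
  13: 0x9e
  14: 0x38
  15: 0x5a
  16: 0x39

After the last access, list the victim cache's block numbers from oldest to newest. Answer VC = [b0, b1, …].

VC = [12, 19, 11]

  [0] addr=0x9b blk=19 s=3: MISS | VC []
  [1] addr=0x98 blk=19 s=3: L1-HIT | VC []
  [2] addr=0x9e blk=19 s=3: L1-HIT | VC []
  [3] addr=0xc5 blk=24 s=0: MISS | VC []
  [4] addr=0xc7 blk=24 s=0: L1-HIT | VC []
  [5] addr=0xc0 blk=24 s=0: L1-HIT | VC []
  [6] addr=0xc2 blk=24 s=0: L1-HIT | VC []
  [7] addr=0xc4 blk=24 s=0: L1-HIT | VC []
  [8] addr=0xc4 blk=24 s=0: L1-HIT | VC []
  [9] addr=0xbe blk=23 s=3: MISS | VC [19]
  [10] addr=0xc7 blk=24 s=0: L1-HIT | VC [19]
  [11] addr=0x62 blk=12 s=0: MISS | VC [19, 24]
  [12] addr=0x83 blk=16 s=0: MISS | VC [19, 24, 12]
  [13] addr=0x9e blk=19 s=3: VC-HIT | VC [23, 24, 12]
  [14] addr=0x38 blk=7 s=3: MISS | VC [24, 12, 19]
  [15] addr=0x5a blk=11 s=3: MISS | VC [12, 19, 7]
  [16] addr=0x39 blk=7 s=3: VC-HIT | VC [12, 19, 11]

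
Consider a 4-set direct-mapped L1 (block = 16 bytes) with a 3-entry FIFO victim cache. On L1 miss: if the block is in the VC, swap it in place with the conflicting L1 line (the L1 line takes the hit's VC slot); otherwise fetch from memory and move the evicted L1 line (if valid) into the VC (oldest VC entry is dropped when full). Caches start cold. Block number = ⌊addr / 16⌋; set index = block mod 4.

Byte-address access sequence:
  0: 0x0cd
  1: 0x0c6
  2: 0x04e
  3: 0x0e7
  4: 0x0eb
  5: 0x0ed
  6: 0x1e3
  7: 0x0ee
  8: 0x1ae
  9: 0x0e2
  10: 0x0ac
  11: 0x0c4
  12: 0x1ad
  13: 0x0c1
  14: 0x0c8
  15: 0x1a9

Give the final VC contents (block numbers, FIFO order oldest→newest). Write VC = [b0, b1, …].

VC = [10, 14, 4]

0: 0xcd (blk 12, set 0) → MISS  vc=[]
1: 0xc6 (blk 12, set 0) → L1-HIT  vc=[]
2: 0x4e (blk 4, set 0) → MISS  vc=[12]
3: 0xe7 (blk 14, set 2) → MISS  vc=[12]
4: 0xeb (blk 14, set 2) → L1-HIT  vc=[12]
5: 0xed (blk 14, set 2) → L1-HIT  vc=[12]
6: 0x1e3 (blk 30, set 2) → MISS  vc=[12, 14]
7: 0xee (blk 14, set 2) → VC-HIT  vc=[12, 30]
8: 0x1ae (blk 26, set 2) → MISS  vc=[12, 30, 14]
9: 0xe2 (blk 14, set 2) → VC-HIT  vc=[12, 30, 26]
10: 0xac (blk 10, set 2) → MISS  vc=[30, 26, 14]
11: 0xc4 (blk 12, set 0) → MISS  vc=[26, 14, 4]
12: 0x1ad (blk 26, set 2) → VC-HIT  vc=[10, 14, 4]
13: 0xc1 (blk 12, set 0) → L1-HIT  vc=[10, 14, 4]
14: 0xc8 (blk 12, set 0) → L1-HIT  vc=[10, 14, 4]
15: 0x1a9 (blk 26, set 2) → L1-HIT  vc=[10, 14, 4]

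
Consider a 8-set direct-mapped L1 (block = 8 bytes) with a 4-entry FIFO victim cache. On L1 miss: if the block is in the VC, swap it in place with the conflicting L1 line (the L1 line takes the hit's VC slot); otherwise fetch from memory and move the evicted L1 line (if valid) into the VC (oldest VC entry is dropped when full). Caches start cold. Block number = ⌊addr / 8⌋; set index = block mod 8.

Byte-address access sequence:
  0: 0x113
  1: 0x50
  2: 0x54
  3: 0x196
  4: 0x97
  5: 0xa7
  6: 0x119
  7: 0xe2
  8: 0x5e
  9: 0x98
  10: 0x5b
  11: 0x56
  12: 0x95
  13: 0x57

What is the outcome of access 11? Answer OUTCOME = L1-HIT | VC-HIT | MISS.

OUTCOME = MISS

#0 0x113→b34/s2 MISS; vc=[]
#1 0x50→b10/s2 MISS; vc=[34]
#2 0x54→b10/s2 L1-HIT; vc=[34]
#3 0x196→b50/s2 MISS; vc=[34,10]
#4 0x97→b18/s2 MISS; vc=[34,10,50]
#5 0xa7→b20/s4 MISS; vc=[34,10,50]
#6 0x119→b35/s3 MISS; vc=[34,10,50]
#7 0xe2→b28/s4 MISS; vc=[34,10,50,20]
#8 0x5e→b11/s3 MISS; vc=[10,50,20,35]
#9 0x98→b19/s3 MISS; vc=[50,20,35,11]
#10 0x5b→b11/s3 VC-HIT; vc=[50,20,35,19]
#11 0x56→b10/s2 MISS; vc=[20,35,19,18]
#12 0x95→b18/s2 VC-HIT; vc=[20,35,19,10]
#13 0x57→b10/s2 VC-HIT; vc=[20,35,19,18]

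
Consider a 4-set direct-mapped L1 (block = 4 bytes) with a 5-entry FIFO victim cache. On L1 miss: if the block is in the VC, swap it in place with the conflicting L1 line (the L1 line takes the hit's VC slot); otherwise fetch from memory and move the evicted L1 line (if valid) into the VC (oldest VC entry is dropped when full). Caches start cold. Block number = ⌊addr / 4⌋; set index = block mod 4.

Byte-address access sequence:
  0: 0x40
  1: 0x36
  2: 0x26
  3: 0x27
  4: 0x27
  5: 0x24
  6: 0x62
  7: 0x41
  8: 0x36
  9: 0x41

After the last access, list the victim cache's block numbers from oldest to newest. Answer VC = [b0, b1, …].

VC = [9, 24]

0: 0x40 (blk 16, set 0) → MISS  vc=[]
1: 0x36 (blk 13, set 1) → MISS  vc=[]
2: 0x26 (blk 9, set 1) → MISS  vc=[13]
3: 0x27 (blk 9, set 1) → L1-HIT  vc=[13]
4: 0x27 (blk 9, set 1) → L1-HIT  vc=[13]
5: 0x24 (blk 9, set 1) → L1-HIT  vc=[13]
6: 0x62 (blk 24, set 0) → MISS  vc=[13, 16]
7: 0x41 (blk 16, set 0) → VC-HIT  vc=[13, 24]
8: 0x36 (blk 13, set 1) → VC-HIT  vc=[9, 24]
9: 0x41 (blk 16, set 0) → L1-HIT  vc=[9, 24]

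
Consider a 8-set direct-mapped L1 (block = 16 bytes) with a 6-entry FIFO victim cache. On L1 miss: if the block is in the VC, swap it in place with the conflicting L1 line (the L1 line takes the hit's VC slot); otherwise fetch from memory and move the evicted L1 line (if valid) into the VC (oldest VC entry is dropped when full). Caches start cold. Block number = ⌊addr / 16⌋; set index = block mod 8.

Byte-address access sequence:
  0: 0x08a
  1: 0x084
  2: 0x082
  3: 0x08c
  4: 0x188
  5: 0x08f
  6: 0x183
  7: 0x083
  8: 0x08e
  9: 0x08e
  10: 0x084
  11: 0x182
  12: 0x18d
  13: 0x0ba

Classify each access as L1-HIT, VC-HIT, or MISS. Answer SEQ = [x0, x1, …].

#0 0x8a→b8/s0 MISS; vc=[]
#1 0x84→b8/s0 L1-HIT; vc=[]
#2 0x82→b8/s0 L1-HIT; vc=[]
#3 0x8c→b8/s0 L1-HIT; vc=[]
#4 0x188→b24/s0 MISS; vc=[8]
#5 0x8f→b8/s0 VC-HIT; vc=[24]
#6 0x183→b24/s0 VC-HIT; vc=[8]
#7 0x83→b8/s0 VC-HIT; vc=[24]
#8 0x8e→b8/s0 L1-HIT; vc=[24]
#9 0x8e→b8/s0 L1-HIT; vc=[24]
#10 0x84→b8/s0 L1-HIT; vc=[24]
#11 0x182→b24/s0 VC-HIT; vc=[8]
#12 0x18d→b24/s0 L1-HIT; vc=[8]
#13 0xba→b11/s3 MISS; vc=[8]

SEQ = [MISS, L1-HIT, L1-HIT, L1-HIT, MISS, VC-HIT, VC-HIT, VC-HIT, L1-HIT, L1-HIT, L1-HIT, VC-HIT, L1-HIT, MISS]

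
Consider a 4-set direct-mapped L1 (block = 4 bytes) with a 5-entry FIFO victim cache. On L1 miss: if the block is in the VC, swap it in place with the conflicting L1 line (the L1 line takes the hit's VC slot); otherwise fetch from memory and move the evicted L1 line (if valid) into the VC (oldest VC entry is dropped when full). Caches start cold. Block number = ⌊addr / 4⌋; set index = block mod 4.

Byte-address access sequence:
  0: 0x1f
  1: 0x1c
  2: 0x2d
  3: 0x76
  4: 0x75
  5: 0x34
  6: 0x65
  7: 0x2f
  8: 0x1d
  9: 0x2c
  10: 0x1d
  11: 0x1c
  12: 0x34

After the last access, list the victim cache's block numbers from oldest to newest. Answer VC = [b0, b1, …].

VC = [11, 29, 25]

  [0] addr=0x1f blk=7 s=3: MISS | VC []
  [1] addr=0x1c blk=7 s=3: L1-HIT | VC []
  [2] addr=0x2d blk=11 s=3: MISS | VC [7]
  [3] addr=0x76 blk=29 s=1: MISS | VC [7]
  [4] addr=0x75 blk=29 s=1: L1-HIT | VC [7]
  [5] addr=0x34 blk=13 s=1: MISS | VC [7, 29]
  [6] addr=0x65 blk=25 s=1: MISS | VC [7, 29, 13]
  [7] addr=0x2f blk=11 s=3: L1-HIT | VC [7, 29, 13]
  [8] addr=0x1d blk=7 s=3: VC-HIT | VC [11, 29, 13]
  [9] addr=0x2c blk=11 s=3: VC-HIT | VC [7, 29, 13]
  [10] addr=0x1d blk=7 s=3: VC-HIT | VC [11, 29, 13]
  [11] addr=0x1c blk=7 s=3: L1-HIT | VC [11, 29, 13]
  [12] addr=0x34 blk=13 s=1: VC-HIT | VC [11, 29, 25]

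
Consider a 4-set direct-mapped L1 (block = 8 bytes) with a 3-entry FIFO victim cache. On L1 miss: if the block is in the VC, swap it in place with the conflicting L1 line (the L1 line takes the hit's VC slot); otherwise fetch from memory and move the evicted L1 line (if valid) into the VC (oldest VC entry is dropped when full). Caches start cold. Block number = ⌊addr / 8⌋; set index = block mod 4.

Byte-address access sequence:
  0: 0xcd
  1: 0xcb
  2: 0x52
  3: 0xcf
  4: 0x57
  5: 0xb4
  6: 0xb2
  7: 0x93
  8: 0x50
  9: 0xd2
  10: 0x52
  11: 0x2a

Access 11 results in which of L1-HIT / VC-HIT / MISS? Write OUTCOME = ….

OUTCOME = MISS

  [0] addr=0xcd blk=25 s=1: MISS | VC []
  [1] addr=0xcb blk=25 s=1: L1-HIT | VC []
  [2] addr=0x52 blk=10 s=2: MISS | VC []
  [3] addr=0xcf blk=25 s=1: L1-HIT | VC []
  [4] addr=0x57 blk=10 s=2: L1-HIT | VC []
  [5] addr=0xb4 blk=22 s=2: MISS | VC [10]
  [6] addr=0xb2 blk=22 s=2: L1-HIT | VC [10]
  [7] addr=0x93 blk=18 s=2: MISS | VC [10, 22]
  [8] addr=0x50 blk=10 s=2: VC-HIT | VC [18, 22]
  [9] addr=0xd2 blk=26 s=2: MISS | VC [18, 22, 10]
  [10] addr=0x52 blk=10 s=2: VC-HIT | VC [18, 22, 26]
  [11] addr=0x2a blk=5 s=1: MISS | VC [22, 26, 25]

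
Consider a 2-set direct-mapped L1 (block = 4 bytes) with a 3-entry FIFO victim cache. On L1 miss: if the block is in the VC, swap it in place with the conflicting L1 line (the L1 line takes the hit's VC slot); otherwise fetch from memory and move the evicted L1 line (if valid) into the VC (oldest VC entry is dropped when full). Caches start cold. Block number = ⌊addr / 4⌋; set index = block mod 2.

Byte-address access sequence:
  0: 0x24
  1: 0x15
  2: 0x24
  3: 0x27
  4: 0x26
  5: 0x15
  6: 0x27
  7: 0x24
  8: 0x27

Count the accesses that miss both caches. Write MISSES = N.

MISSES = 2

0: 0x24 (blk 9, set 1) → MISS  vc=[]
1: 0x15 (blk 5, set 1) → MISS  vc=[9]
2: 0x24 (blk 9, set 1) → VC-HIT  vc=[5]
3: 0x27 (blk 9, set 1) → L1-HIT  vc=[5]
4: 0x26 (blk 9, set 1) → L1-HIT  vc=[5]
5: 0x15 (blk 5, set 1) → VC-HIT  vc=[9]
6: 0x27 (blk 9, set 1) → VC-HIT  vc=[5]
7: 0x24 (blk 9, set 1) → L1-HIT  vc=[5]
8: 0x27 (blk 9, set 1) → L1-HIT  vc=[5]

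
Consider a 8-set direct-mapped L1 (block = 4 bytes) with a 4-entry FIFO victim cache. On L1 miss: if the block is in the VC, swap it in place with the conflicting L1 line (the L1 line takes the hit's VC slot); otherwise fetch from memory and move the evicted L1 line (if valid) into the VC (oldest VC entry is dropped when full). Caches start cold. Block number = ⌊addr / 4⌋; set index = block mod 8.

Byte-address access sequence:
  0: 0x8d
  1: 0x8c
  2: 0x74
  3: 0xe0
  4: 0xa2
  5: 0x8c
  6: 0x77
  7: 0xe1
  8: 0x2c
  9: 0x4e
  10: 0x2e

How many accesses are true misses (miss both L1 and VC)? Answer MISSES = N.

  [0] addr=0x8d blk=35 s=3: MISS | VC []
  [1] addr=0x8c blk=35 s=3: L1-HIT | VC []
  [2] addr=0x74 blk=29 s=5: MISS | VC []
  [3] addr=0xe0 blk=56 s=0: MISS | VC []
  [4] addr=0xa2 blk=40 s=0: MISS | VC [56]
  [5] addr=0x8c blk=35 s=3: L1-HIT | VC [56]
  [6] addr=0x77 blk=29 s=5: L1-HIT | VC [56]
  [7] addr=0xe1 blk=56 s=0: VC-HIT | VC [40]
  [8] addr=0x2c blk=11 s=3: MISS | VC [40, 35]
  [9] addr=0x4e blk=19 s=3: MISS | VC [40, 35, 11]
  [10] addr=0x2e blk=11 s=3: VC-HIT | VC [40, 35, 19]

MISSES = 6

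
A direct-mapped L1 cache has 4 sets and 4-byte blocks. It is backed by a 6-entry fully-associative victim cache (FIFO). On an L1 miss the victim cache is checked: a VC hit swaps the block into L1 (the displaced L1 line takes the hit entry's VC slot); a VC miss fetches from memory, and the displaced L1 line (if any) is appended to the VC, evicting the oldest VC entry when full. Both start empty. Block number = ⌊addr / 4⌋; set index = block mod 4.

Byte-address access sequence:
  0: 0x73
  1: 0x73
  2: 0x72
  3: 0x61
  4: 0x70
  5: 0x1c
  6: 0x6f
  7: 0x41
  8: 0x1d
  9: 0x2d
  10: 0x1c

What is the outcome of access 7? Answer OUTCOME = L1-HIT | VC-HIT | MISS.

OUTCOME = MISS

0: 0x73 (blk 28, set 0) → MISS  vc=[]
1: 0x73 (blk 28, set 0) → L1-HIT  vc=[]
2: 0x72 (blk 28, set 0) → L1-HIT  vc=[]
3: 0x61 (blk 24, set 0) → MISS  vc=[28]
4: 0x70 (blk 28, set 0) → VC-HIT  vc=[24]
5: 0x1c (blk 7, set 3) → MISS  vc=[24]
6: 0x6f (blk 27, set 3) → MISS  vc=[24, 7]
7: 0x41 (blk 16, set 0) → MISS  vc=[24, 7, 28]
8: 0x1d (blk 7, set 3) → VC-HIT  vc=[24, 27, 28]
9: 0x2d (blk 11, set 3) → MISS  vc=[24, 27, 28, 7]
10: 0x1c (blk 7, set 3) → VC-HIT  vc=[24, 27, 28, 11]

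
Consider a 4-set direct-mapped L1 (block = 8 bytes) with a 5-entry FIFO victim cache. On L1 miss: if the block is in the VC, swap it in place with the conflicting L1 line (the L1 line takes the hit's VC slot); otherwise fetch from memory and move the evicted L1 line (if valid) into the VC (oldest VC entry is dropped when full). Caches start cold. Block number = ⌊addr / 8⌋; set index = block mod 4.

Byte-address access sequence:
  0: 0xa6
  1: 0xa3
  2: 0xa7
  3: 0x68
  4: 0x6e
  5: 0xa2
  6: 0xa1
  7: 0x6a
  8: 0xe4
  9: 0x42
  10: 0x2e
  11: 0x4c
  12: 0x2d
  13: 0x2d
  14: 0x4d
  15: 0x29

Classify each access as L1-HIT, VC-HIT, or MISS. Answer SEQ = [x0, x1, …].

#0 0xa6→b20/s0 MISS; vc=[]
#1 0xa3→b20/s0 L1-HIT; vc=[]
#2 0xa7→b20/s0 L1-HIT; vc=[]
#3 0x68→b13/s1 MISS; vc=[]
#4 0x6e→b13/s1 L1-HIT; vc=[]
#5 0xa2→b20/s0 L1-HIT; vc=[]
#6 0xa1→b20/s0 L1-HIT; vc=[]
#7 0x6a→b13/s1 L1-HIT; vc=[]
#8 0xe4→b28/s0 MISS; vc=[20]
#9 0x42→b8/s0 MISS; vc=[20,28]
#10 0x2e→b5/s1 MISS; vc=[20,28,13]
#11 0x4c→b9/s1 MISS; vc=[20,28,13,5]
#12 0x2d→b5/s1 VC-HIT; vc=[20,28,13,9]
#13 0x2d→b5/s1 L1-HIT; vc=[20,28,13,9]
#14 0x4d→b9/s1 VC-HIT; vc=[20,28,13,5]
#15 0x29→b5/s1 VC-HIT; vc=[20,28,13,9]

SEQ = [MISS, L1-HIT, L1-HIT, MISS, L1-HIT, L1-HIT, L1-HIT, L1-HIT, MISS, MISS, MISS, MISS, VC-HIT, L1-HIT, VC-HIT, VC-HIT]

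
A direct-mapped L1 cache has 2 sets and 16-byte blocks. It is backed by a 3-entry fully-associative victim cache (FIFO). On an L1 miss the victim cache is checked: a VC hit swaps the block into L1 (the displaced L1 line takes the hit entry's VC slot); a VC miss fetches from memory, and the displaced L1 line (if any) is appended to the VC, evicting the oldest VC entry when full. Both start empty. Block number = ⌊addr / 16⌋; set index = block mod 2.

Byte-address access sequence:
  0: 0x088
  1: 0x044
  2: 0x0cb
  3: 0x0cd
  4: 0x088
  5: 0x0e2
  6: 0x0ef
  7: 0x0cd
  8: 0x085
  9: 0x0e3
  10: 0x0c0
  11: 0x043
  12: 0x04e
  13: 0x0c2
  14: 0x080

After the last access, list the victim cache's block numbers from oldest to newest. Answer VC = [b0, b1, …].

  [0] addr=0x88 blk=8 s=0: MISS | VC []
  [1] addr=0x44 blk=4 s=0: MISS | VC [8]
  [2] addr=0xcb blk=12 s=0: MISS | VC [8, 4]
  [3] addr=0xcd blk=12 s=0: L1-HIT | VC [8, 4]
  [4] addr=0x88 blk=8 s=0: VC-HIT | VC [12, 4]
  [5] addr=0xe2 blk=14 s=0: MISS | VC [12, 4, 8]
  [6] addr=0xef blk=14 s=0: L1-HIT | VC [12, 4, 8]
  [7] addr=0xcd blk=12 s=0: VC-HIT | VC [14, 4, 8]
  [8] addr=0x85 blk=8 s=0: VC-HIT | VC [14, 4, 12]
  [9] addr=0xe3 blk=14 s=0: VC-HIT | VC [8, 4, 12]
  [10] addr=0xc0 blk=12 s=0: VC-HIT | VC [8, 4, 14]
  [11] addr=0x43 blk=4 s=0: VC-HIT | VC [8, 12, 14]
  [12] addr=0x4e blk=4 s=0: L1-HIT | VC [8, 12, 14]
  [13] addr=0xc2 blk=12 s=0: VC-HIT | VC [8, 4, 14]
  [14] addr=0x80 blk=8 s=0: VC-HIT | VC [12, 4, 14]

VC = [12, 4, 14]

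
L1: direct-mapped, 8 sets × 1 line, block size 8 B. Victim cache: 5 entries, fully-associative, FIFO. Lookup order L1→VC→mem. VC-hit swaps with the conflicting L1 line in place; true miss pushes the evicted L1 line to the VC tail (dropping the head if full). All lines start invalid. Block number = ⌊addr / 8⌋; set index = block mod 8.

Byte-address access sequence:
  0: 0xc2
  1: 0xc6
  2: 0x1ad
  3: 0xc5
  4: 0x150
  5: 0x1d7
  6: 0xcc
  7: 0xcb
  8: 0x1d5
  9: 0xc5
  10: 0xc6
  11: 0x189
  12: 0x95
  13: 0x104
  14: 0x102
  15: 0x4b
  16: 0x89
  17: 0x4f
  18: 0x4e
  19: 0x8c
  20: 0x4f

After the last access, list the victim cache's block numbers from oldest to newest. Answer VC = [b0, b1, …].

VC = [25, 58, 24, 49, 17]

  [0] addr=0xc2 blk=24 s=0: MISS | VC []
  [1] addr=0xc6 blk=24 s=0: L1-HIT | VC []
  [2] addr=0x1ad blk=53 s=5: MISS | VC []
  [3] addr=0xc5 blk=24 s=0: L1-HIT | VC []
  [4] addr=0x150 blk=42 s=2: MISS | VC []
  [5] addr=0x1d7 blk=58 s=2: MISS | VC [42]
  [6] addr=0xcc blk=25 s=1: MISS | VC [42]
  [7] addr=0xcb blk=25 s=1: L1-HIT | VC [42]
  [8] addr=0x1d5 blk=58 s=2: L1-HIT | VC [42]
  [9] addr=0xc5 blk=24 s=0: L1-HIT | VC [42]
  [10] addr=0xc6 blk=24 s=0: L1-HIT | VC [42]
  [11] addr=0x189 blk=49 s=1: MISS | VC [42, 25]
  [12] addr=0x95 blk=18 s=2: MISS | VC [42, 25, 58]
  [13] addr=0x104 blk=32 s=0: MISS | VC [42, 25, 58, 24]
  [14] addr=0x102 blk=32 s=0: L1-HIT | VC [42, 25, 58, 24]
  [15] addr=0x4b blk=9 s=1: MISS | VC [42, 25, 58, 24, 49]
  [16] addr=0x89 blk=17 s=1: MISS | VC [25, 58, 24, 49, 9]
  [17] addr=0x4f blk=9 s=1: VC-HIT | VC [25, 58, 24, 49, 17]
  [18] addr=0x4e blk=9 s=1: L1-HIT | VC [25, 58, 24, 49, 17]
  [19] addr=0x8c blk=17 s=1: VC-HIT | VC [25, 58, 24, 49, 9]
  [20] addr=0x4f blk=9 s=1: VC-HIT | VC [25, 58, 24, 49, 17]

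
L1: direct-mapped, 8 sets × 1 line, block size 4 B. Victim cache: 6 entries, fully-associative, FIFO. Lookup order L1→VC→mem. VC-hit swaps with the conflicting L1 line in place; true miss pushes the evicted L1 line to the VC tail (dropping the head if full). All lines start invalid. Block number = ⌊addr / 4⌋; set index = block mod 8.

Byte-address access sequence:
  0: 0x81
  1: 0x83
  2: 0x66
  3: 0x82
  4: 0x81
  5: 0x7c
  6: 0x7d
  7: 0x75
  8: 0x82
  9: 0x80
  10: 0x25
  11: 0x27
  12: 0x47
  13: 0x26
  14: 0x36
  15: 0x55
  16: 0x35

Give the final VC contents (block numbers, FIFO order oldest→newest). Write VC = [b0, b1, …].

VC = [25, 17, 29, 21]

#0 0x81→b32/s0 MISS; vc=[]
#1 0x83→b32/s0 L1-HIT; vc=[]
#2 0x66→b25/s1 MISS; vc=[]
#3 0x82→b32/s0 L1-HIT; vc=[]
#4 0x81→b32/s0 L1-HIT; vc=[]
#5 0x7c→b31/s7 MISS; vc=[]
#6 0x7d→b31/s7 L1-HIT; vc=[]
#7 0x75→b29/s5 MISS; vc=[]
#8 0x82→b32/s0 L1-HIT; vc=[]
#9 0x80→b32/s0 L1-HIT; vc=[]
#10 0x25→b9/s1 MISS; vc=[25]
#11 0x27→b9/s1 L1-HIT; vc=[25]
#12 0x47→b17/s1 MISS; vc=[25,9]
#13 0x26→b9/s1 VC-HIT; vc=[25,17]
#14 0x36→b13/s5 MISS; vc=[25,17,29]
#15 0x55→b21/s5 MISS; vc=[25,17,29,13]
#16 0x35→b13/s5 VC-HIT; vc=[25,17,29,21]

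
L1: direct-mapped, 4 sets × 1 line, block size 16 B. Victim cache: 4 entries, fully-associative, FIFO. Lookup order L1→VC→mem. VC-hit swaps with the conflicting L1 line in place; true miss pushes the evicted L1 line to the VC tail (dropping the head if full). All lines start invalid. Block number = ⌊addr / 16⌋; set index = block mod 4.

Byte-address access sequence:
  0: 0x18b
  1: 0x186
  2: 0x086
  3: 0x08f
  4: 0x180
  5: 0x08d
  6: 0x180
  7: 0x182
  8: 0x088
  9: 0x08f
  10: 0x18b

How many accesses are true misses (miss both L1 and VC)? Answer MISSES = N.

MISSES = 2

  [0] addr=0x18b blk=24 s=0: MISS | VC []
  [1] addr=0x186 blk=24 s=0: L1-HIT | VC []
  [2] addr=0x86 blk=8 s=0: MISS | VC [24]
  [3] addr=0x8f blk=8 s=0: L1-HIT | VC [24]
  [4] addr=0x180 blk=24 s=0: VC-HIT | VC [8]
  [5] addr=0x8d blk=8 s=0: VC-HIT | VC [24]
  [6] addr=0x180 blk=24 s=0: VC-HIT | VC [8]
  [7] addr=0x182 blk=24 s=0: L1-HIT | VC [8]
  [8] addr=0x88 blk=8 s=0: VC-HIT | VC [24]
  [9] addr=0x8f blk=8 s=0: L1-HIT | VC [24]
  [10] addr=0x18b blk=24 s=0: VC-HIT | VC [8]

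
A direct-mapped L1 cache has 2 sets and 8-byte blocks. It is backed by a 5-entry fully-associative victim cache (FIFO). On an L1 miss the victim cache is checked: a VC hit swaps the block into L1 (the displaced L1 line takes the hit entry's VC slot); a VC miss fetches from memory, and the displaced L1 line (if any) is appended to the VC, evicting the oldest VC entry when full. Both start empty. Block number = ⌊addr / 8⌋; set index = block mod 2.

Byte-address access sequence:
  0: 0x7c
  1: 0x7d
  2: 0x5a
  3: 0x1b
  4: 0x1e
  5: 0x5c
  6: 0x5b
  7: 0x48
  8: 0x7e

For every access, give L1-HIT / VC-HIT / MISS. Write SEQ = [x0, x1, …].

  [0] addr=0x7c blk=15 s=1: MISS | VC []
  [1] addr=0x7d blk=15 s=1: L1-HIT | VC []
  [2] addr=0x5a blk=11 s=1: MISS | VC [15]
  [3] addr=0x1b blk=3 s=1: MISS | VC [15, 11]
  [4] addr=0x1e blk=3 s=1: L1-HIT | VC [15, 11]
  [5] addr=0x5c blk=11 s=1: VC-HIT | VC [15, 3]
  [6] addr=0x5b blk=11 s=1: L1-HIT | VC [15, 3]
  [7] addr=0x48 blk=9 s=1: MISS | VC [15, 3, 11]
  [8] addr=0x7e blk=15 s=1: VC-HIT | VC [9, 3, 11]

SEQ = [MISS, L1-HIT, MISS, MISS, L1-HIT, VC-HIT, L1-HIT, MISS, VC-HIT]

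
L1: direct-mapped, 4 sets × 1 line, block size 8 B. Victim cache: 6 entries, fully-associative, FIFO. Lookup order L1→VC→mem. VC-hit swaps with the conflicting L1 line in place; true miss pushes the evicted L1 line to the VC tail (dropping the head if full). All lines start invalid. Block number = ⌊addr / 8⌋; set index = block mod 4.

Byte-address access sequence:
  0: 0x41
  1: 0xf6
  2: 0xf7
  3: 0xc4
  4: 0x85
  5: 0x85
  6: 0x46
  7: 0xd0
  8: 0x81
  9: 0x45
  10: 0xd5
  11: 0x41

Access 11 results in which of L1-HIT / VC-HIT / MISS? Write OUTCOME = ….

  [0] addr=0x41 blk=8 s=0: MISS | VC []
  [1] addr=0xf6 blk=30 s=2: MISS | VC []
  [2] addr=0xf7 blk=30 s=2: L1-HIT | VC []
  [3] addr=0xc4 blk=24 s=0: MISS | VC [8]
  [4] addr=0x85 blk=16 s=0: MISS | VC [8, 24]
  [5] addr=0x85 blk=16 s=0: L1-HIT | VC [8, 24]
  [6] addr=0x46 blk=8 s=0: VC-HIT | VC [16, 24]
  [7] addr=0xd0 blk=26 s=2: MISS | VC [16, 24, 30]
  [8] addr=0x81 blk=16 s=0: VC-HIT | VC [8, 24, 30]
  [9] addr=0x45 blk=8 s=0: VC-HIT | VC [16, 24, 30]
  [10] addr=0xd5 blk=26 s=2: L1-HIT | VC [16, 24, 30]
  [11] addr=0x41 blk=8 s=0: L1-HIT | VC [16, 24, 30]

OUTCOME = L1-HIT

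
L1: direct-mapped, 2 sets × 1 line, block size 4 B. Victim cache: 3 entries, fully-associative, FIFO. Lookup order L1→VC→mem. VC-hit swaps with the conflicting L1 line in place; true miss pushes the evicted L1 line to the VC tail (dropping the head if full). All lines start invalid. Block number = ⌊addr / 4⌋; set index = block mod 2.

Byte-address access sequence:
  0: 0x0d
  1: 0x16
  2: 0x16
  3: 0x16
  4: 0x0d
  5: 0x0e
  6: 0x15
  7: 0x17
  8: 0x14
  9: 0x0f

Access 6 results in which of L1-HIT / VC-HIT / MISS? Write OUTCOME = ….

#0 0xd→b3/s1 MISS; vc=[]
#1 0x16→b5/s1 MISS; vc=[3]
#2 0x16→b5/s1 L1-HIT; vc=[3]
#3 0x16→b5/s1 L1-HIT; vc=[3]
#4 0xd→b3/s1 VC-HIT; vc=[5]
#5 0xe→b3/s1 L1-HIT; vc=[5]
#6 0x15→b5/s1 VC-HIT; vc=[3]
#7 0x17→b5/s1 L1-HIT; vc=[3]
#8 0x14→b5/s1 L1-HIT; vc=[3]
#9 0xf→b3/s1 VC-HIT; vc=[5]

OUTCOME = VC-HIT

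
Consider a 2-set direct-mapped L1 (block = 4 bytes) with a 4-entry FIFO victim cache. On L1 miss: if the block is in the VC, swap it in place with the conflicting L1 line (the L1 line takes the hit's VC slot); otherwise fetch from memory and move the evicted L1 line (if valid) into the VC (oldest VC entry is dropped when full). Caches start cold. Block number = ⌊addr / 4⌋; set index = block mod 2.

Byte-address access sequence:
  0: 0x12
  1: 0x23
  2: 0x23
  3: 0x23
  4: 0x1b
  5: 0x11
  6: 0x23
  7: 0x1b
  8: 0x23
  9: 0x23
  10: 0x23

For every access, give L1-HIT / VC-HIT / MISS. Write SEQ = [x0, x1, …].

SEQ = [MISS, MISS, L1-HIT, L1-HIT, MISS, VC-HIT, VC-HIT, VC-HIT, VC-HIT, L1-HIT, L1-HIT]

#0 0x12→b4/s0 MISS; vc=[]
#1 0x23→b8/s0 MISS; vc=[4]
#2 0x23→b8/s0 L1-HIT; vc=[4]
#3 0x23→b8/s0 L1-HIT; vc=[4]
#4 0x1b→b6/s0 MISS; vc=[4,8]
#5 0x11→b4/s0 VC-HIT; vc=[6,8]
#6 0x23→b8/s0 VC-HIT; vc=[6,4]
#7 0x1b→b6/s0 VC-HIT; vc=[8,4]
#8 0x23→b8/s0 VC-HIT; vc=[6,4]
#9 0x23→b8/s0 L1-HIT; vc=[6,4]
#10 0x23→b8/s0 L1-HIT; vc=[6,4]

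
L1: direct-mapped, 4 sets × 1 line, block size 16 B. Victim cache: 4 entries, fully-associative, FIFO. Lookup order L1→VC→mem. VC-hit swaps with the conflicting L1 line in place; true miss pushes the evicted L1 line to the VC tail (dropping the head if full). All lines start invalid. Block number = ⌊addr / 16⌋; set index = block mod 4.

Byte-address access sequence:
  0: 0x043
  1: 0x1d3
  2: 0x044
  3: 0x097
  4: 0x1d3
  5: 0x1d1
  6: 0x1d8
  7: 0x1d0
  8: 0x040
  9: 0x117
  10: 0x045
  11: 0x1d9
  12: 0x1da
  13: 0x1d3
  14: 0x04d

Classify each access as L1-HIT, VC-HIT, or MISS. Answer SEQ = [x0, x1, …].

#0 0x43→b4/s0 MISS; vc=[]
#1 0x1d3→b29/s1 MISS; vc=[]
#2 0x44→b4/s0 L1-HIT; vc=[]
#3 0x97→b9/s1 MISS; vc=[29]
#4 0x1d3→b29/s1 VC-HIT; vc=[9]
#5 0x1d1→b29/s1 L1-HIT; vc=[9]
#6 0x1d8→b29/s1 L1-HIT; vc=[9]
#7 0x1d0→b29/s1 L1-HIT; vc=[9]
#8 0x40→b4/s0 L1-HIT; vc=[9]
#9 0x117→b17/s1 MISS; vc=[9,29]
#10 0x45→b4/s0 L1-HIT; vc=[9,29]
#11 0x1d9→b29/s1 VC-HIT; vc=[9,17]
#12 0x1da→b29/s1 L1-HIT; vc=[9,17]
#13 0x1d3→b29/s1 L1-HIT; vc=[9,17]
#14 0x4d→b4/s0 L1-HIT; vc=[9,17]

SEQ = [MISS, MISS, L1-HIT, MISS, VC-HIT, L1-HIT, L1-HIT, L1-HIT, L1-HIT, MISS, L1-HIT, VC-HIT, L1-HIT, L1-HIT, L1-HIT]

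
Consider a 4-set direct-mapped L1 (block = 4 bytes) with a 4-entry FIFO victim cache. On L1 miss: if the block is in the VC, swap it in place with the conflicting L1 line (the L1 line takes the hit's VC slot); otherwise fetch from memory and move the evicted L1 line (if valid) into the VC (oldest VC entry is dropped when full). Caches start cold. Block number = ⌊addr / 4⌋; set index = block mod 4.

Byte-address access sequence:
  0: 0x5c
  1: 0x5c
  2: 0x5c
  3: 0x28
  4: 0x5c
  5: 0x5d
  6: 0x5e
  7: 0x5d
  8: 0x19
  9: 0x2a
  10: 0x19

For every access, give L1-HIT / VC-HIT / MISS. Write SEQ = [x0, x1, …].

0: 0x5c (blk 23, set 3) → MISS  vc=[]
1: 0x5c (blk 23, set 3) → L1-HIT  vc=[]
2: 0x5c (blk 23, set 3) → L1-HIT  vc=[]
3: 0x28 (blk 10, set 2) → MISS  vc=[]
4: 0x5c (blk 23, set 3) → L1-HIT  vc=[]
5: 0x5d (blk 23, set 3) → L1-HIT  vc=[]
6: 0x5e (blk 23, set 3) → L1-HIT  vc=[]
7: 0x5d (blk 23, set 3) → L1-HIT  vc=[]
8: 0x19 (blk 6, set 2) → MISS  vc=[10]
9: 0x2a (blk 10, set 2) → VC-HIT  vc=[6]
10: 0x19 (blk 6, set 2) → VC-HIT  vc=[10]

SEQ = [MISS, L1-HIT, L1-HIT, MISS, L1-HIT, L1-HIT, L1-HIT, L1-HIT, MISS, VC-HIT, VC-HIT]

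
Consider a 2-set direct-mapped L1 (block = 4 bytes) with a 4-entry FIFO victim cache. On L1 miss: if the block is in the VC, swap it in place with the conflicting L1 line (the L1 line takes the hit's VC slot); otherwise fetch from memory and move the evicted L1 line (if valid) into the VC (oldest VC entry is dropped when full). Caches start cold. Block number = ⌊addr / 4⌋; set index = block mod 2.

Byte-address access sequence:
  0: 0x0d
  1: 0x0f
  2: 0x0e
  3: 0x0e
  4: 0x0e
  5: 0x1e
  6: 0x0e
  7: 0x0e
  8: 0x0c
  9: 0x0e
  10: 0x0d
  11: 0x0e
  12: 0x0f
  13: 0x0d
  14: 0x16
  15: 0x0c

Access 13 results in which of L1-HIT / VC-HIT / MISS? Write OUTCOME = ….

  [0] addr=0xd blk=3 s=1: MISS | VC []
  [1] addr=0xf blk=3 s=1: L1-HIT | VC []
  [2] addr=0xe blk=3 s=1: L1-HIT | VC []
  [3] addr=0xe blk=3 s=1: L1-HIT | VC []
  [4] addr=0xe blk=3 s=1: L1-HIT | VC []
  [5] addr=0x1e blk=7 s=1: MISS | VC [3]
  [6] addr=0xe blk=3 s=1: VC-HIT | VC [7]
  [7] addr=0xe blk=3 s=1: L1-HIT | VC [7]
  [8] addr=0xc blk=3 s=1: L1-HIT | VC [7]
  [9] addr=0xe blk=3 s=1: L1-HIT | VC [7]
  [10] addr=0xd blk=3 s=1: L1-HIT | VC [7]
  [11] addr=0xe blk=3 s=1: L1-HIT | VC [7]
  [12] addr=0xf blk=3 s=1: L1-HIT | VC [7]
  [13] addr=0xd blk=3 s=1: L1-HIT | VC [7]
  [14] addr=0x16 blk=5 s=1: MISS | VC [7, 3]
  [15] addr=0xc blk=3 s=1: VC-HIT | VC [7, 5]

OUTCOME = L1-HIT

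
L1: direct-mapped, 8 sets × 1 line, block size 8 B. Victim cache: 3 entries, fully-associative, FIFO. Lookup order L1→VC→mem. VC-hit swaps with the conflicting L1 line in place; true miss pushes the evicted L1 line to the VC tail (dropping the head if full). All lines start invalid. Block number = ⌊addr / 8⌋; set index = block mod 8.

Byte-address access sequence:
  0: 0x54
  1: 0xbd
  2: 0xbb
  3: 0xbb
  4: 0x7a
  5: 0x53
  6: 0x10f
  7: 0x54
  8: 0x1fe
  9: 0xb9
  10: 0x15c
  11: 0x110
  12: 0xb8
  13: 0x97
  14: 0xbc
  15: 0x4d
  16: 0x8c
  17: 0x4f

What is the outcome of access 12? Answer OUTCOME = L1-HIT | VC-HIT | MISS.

#0 0x54→b10/s2 MISS; vc=[]
#1 0xbd→b23/s7 MISS; vc=[]
#2 0xbb→b23/s7 L1-HIT; vc=[]
#3 0xbb→b23/s7 L1-HIT; vc=[]
#4 0x7a→b15/s7 MISS; vc=[23]
#5 0x53→b10/s2 L1-HIT; vc=[23]
#6 0x10f→b33/s1 MISS; vc=[23]
#7 0x54→b10/s2 L1-HIT; vc=[23]
#8 0x1fe→b63/s7 MISS; vc=[23,15]
#9 0xb9→b23/s7 VC-HIT; vc=[63,15]
#10 0x15c→b43/s3 MISS; vc=[63,15]
#11 0x110→b34/s2 MISS; vc=[63,15,10]
#12 0xb8→b23/s7 L1-HIT; vc=[63,15,10]
#13 0x97→b18/s2 MISS; vc=[15,10,34]
#14 0xbc→b23/s7 L1-HIT; vc=[15,10,34]
#15 0x4d→b9/s1 MISS; vc=[10,34,33]
#16 0x8c→b17/s1 MISS; vc=[34,33,9]
#17 0x4f→b9/s1 VC-HIT; vc=[34,33,17]

OUTCOME = L1-HIT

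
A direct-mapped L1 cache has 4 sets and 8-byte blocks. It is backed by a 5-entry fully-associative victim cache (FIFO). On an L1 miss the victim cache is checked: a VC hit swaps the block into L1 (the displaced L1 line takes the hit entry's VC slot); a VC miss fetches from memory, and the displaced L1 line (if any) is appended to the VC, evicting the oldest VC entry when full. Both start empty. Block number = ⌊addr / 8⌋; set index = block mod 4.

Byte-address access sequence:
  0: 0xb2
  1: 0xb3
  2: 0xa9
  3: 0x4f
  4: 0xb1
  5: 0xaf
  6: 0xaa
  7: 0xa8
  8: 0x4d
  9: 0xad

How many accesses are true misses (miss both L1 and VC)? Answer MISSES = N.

MISSES = 3

0: 0xb2 (blk 22, set 2) → MISS  vc=[]
1: 0xb3 (blk 22, set 2) → L1-HIT  vc=[]
2: 0xa9 (blk 21, set 1) → MISS  vc=[]
3: 0x4f (blk 9, set 1) → MISS  vc=[21]
4: 0xb1 (blk 22, set 2) → L1-HIT  vc=[21]
5: 0xaf (blk 21, set 1) → VC-HIT  vc=[9]
6: 0xaa (blk 21, set 1) → L1-HIT  vc=[9]
7: 0xa8 (blk 21, set 1) → L1-HIT  vc=[9]
8: 0x4d (blk 9, set 1) → VC-HIT  vc=[21]
9: 0xad (blk 21, set 1) → VC-HIT  vc=[9]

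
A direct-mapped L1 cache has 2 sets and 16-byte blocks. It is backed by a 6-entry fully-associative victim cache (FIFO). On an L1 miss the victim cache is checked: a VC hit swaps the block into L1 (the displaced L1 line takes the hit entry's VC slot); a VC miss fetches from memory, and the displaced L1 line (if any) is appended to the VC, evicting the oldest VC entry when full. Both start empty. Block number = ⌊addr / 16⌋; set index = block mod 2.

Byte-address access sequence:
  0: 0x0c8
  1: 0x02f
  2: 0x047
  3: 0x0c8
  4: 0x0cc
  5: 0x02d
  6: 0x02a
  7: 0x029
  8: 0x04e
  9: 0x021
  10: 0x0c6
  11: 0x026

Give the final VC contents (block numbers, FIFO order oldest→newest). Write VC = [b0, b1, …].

VC = [4, 12]

0: 0xc8 (blk 12, set 0) → MISS  vc=[]
1: 0x2f (blk 2, set 0) → MISS  vc=[12]
2: 0x47 (blk 4, set 0) → MISS  vc=[12, 2]
3: 0xc8 (blk 12, set 0) → VC-HIT  vc=[4, 2]
4: 0xcc (blk 12, set 0) → L1-HIT  vc=[4, 2]
5: 0x2d (blk 2, set 0) → VC-HIT  vc=[4, 12]
6: 0x2a (blk 2, set 0) → L1-HIT  vc=[4, 12]
7: 0x29 (blk 2, set 0) → L1-HIT  vc=[4, 12]
8: 0x4e (blk 4, set 0) → VC-HIT  vc=[2, 12]
9: 0x21 (blk 2, set 0) → VC-HIT  vc=[4, 12]
10: 0xc6 (blk 12, set 0) → VC-HIT  vc=[4, 2]
11: 0x26 (blk 2, set 0) → VC-HIT  vc=[4, 12]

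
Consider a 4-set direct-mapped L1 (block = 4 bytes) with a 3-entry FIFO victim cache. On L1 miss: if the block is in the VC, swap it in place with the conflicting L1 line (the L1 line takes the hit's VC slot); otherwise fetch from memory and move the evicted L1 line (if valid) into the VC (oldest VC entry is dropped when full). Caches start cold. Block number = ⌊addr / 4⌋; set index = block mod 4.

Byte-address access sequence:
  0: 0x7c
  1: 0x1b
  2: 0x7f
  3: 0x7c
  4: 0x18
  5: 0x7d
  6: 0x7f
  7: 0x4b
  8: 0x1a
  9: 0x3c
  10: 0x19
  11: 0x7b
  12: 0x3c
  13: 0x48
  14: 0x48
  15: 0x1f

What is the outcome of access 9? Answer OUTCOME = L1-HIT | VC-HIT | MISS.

  [0] addr=0x7c blk=31 s=3: MISS | VC []
  [1] addr=0x1b blk=6 s=2: MISS | VC []
  [2] addr=0x7f blk=31 s=3: L1-HIT | VC []
  [3] addr=0x7c blk=31 s=3: L1-HIT | VC []
  [4] addr=0x18 blk=6 s=2: L1-HIT | VC []
  [5] addr=0x7d blk=31 s=3: L1-HIT | VC []
  [6] addr=0x7f blk=31 s=3: L1-HIT | VC []
  [7] addr=0x4b blk=18 s=2: MISS | VC [6]
  [8] addr=0x1a blk=6 s=2: VC-HIT | VC [18]
  [9] addr=0x3c blk=15 s=3: MISS | VC [18, 31]
  [10] addr=0x19 blk=6 s=2: L1-HIT | VC [18, 31]
  [11] addr=0x7b blk=30 s=2: MISS | VC [18, 31, 6]
  [12] addr=0x3c blk=15 s=3: L1-HIT | VC [18, 31, 6]
  [13] addr=0x48 blk=18 s=2: VC-HIT | VC [30, 31, 6]
  [14] addr=0x48 blk=18 s=2: L1-HIT | VC [30, 31, 6]
  [15] addr=0x1f blk=7 s=3: MISS | VC [31, 6, 15]

OUTCOME = MISS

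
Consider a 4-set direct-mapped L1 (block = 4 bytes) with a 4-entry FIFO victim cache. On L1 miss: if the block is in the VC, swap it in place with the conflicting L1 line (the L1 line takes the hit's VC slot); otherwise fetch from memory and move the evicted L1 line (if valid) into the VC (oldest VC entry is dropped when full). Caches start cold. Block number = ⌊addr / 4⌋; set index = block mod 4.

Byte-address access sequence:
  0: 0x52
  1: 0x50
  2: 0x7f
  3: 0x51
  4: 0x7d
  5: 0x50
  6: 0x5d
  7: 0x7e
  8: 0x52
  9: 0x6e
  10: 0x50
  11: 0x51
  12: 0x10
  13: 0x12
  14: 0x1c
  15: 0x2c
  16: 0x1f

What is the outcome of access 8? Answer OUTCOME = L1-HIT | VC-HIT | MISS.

#0 0x52→b20/s0 MISS; vc=[]
#1 0x50→b20/s0 L1-HIT; vc=[]
#2 0x7f→b31/s3 MISS; vc=[]
#3 0x51→b20/s0 L1-HIT; vc=[]
#4 0x7d→b31/s3 L1-HIT; vc=[]
#5 0x50→b20/s0 L1-HIT; vc=[]
#6 0x5d→b23/s3 MISS; vc=[31]
#7 0x7e→b31/s3 VC-HIT; vc=[23]
#8 0x52→b20/s0 L1-HIT; vc=[23]
#9 0x6e→b27/s3 MISS; vc=[23,31]
#10 0x50→b20/s0 L1-HIT; vc=[23,31]
#11 0x51→b20/s0 L1-HIT; vc=[23,31]
#12 0x10→b4/s0 MISS; vc=[23,31,20]
#13 0x12→b4/s0 L1-HIT; vc=[23,31,20]
#14 0x1c→b7/s3 MISS; vc=[23,31,20,27]
#15 0x2c→b11/s3 MISS; vc=[31,20,27,7]
#16 0x1f→b7/s3 VC-HIT; vc=[31,20,27,11]

OUTCOME = L1-HIT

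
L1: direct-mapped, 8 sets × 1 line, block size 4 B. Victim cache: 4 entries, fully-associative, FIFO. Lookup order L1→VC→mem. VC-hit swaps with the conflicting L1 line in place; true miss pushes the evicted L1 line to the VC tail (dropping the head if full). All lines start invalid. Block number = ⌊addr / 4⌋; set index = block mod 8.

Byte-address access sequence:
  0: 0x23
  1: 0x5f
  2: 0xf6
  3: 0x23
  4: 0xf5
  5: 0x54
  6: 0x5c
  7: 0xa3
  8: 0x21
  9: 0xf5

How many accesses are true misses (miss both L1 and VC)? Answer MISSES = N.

MISSES = 5

  [0] addr=0x23 blk=8 s=0: MISS | VC []
  [1] addr=0x5f blk=23 s=7: MISS | VC []
  [2] addr=0xf6 blk=61 s=5: MISS | VC []
  [3] addr=0x23 blk=8 s=0: L1-HIT | VC []
  [4] addr=0xf5 blk=61 s=5: L1-HIT | VC []
  [5] addr=0x54 blk=21 s=5: MISS | VC [61]
  [6] addr=0x5c blk=23 s=7: L1-HIT | VC [61]
  [7] addr=0xa3 blk=40 s=0: MISS | VC [61, 8]
  [8] addr=0x21 blk=8 s=0: VC-HIT | VC [61, 40]
  [9] addr=0xf5 blk=61 s=5: VC-HIT | VC [21, 40]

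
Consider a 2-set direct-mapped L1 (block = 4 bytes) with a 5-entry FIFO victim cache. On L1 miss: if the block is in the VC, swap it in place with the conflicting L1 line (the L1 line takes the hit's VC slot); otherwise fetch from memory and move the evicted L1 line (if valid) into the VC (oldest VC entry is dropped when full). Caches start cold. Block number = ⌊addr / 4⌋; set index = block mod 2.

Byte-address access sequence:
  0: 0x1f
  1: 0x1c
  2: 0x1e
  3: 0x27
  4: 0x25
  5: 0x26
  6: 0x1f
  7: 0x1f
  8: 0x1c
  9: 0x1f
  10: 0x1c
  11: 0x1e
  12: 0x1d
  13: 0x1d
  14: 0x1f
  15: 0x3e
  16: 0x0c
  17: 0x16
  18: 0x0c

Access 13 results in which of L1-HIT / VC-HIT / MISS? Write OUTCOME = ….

  [0] addr=0x1f blk=7 s=1: MISS | VC []
  [1] addr=0x1c blk=7 s=1: L1-HIT | VC []
  [2] addr=0x1e blk=7 s=1: L1-HIT | VC []
  [3] addr=0x27 blk=9 s=1: MISS | VC [7]
  [4] addr=0x25 blk=9 s=1: L1-HIT | VC [7]
  [5] addr=0x26 blk=9 s=1: L1-HIT | VC [7]
  [6] addr=0x1f blk=7 s=1: VC-HIT | VC [9]
  [7] addr=0x1f blk=7 s=1: L1-HIT | VC [9]
  [8] addr=0x1c blk=7 s=1: L1-HIT | VC [9]
  [9] addr=0x1f blk=7 s=1: L1-HIT | VC [9]
  [10] addr=0x1c blk=7 s=1: L1-HIT | VC [9]
  [11] addr=0x1e blk=7 s=1: L1-HIT | VC [9]
  [12] addr=0x1d blk=7 s=1: L1-HIT | VC [9]
  [13] addr=0x1d blk=7 s=1: L1-HIT | VC [9]
  [14] addr=0x1f blk=7 s=1: L1-HIT | VC [9]
  [15] addr=0x3e blk=15 s=1: MISS | VC [9, 7]
  [16] addr=0xc blk=3 s=1: MISS | VC [9, 7, 15]
  [17] addr=0x16 blk=5 s=1: MISS | VC [9, 7, 15, 3]
  [18] addr=0xc blk=3 s=1: VC-HIT | VC [9, 7, 15, 5]

OUTCOME = L1-HIT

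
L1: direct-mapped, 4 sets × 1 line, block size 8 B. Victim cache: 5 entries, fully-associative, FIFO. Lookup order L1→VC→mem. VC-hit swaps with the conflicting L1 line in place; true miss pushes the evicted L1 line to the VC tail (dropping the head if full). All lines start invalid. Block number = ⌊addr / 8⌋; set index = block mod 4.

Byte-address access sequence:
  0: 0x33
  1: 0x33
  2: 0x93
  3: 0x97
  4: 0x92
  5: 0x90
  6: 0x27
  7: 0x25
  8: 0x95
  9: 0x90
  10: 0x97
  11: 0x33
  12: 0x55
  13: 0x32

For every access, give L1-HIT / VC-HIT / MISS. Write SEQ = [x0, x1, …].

SEQ = [MISS, L1-HIT, MISS, L1-HIT, L1-HIT, L1-HIT, MISS, L1-HIT, L1-HIT, L1-HIT, L1-HIT, VC-HIT, MISS, VC-HIT]

#0 0x33→b6/s2 MISS; vc=[]
#1 0x33→b6/s2 L1-HIT; vc=[]
#2 0x93→b18/s2 MISS; vc=[6]
#3 0x97→b18/s2 L1-HIT; vc=[6]
#4 0x92→b18/s2 L1-HIT; vc=[6]
#5 0x90→b18/s2 L1-HIT; vc=[6]
#6 0x27→b4/s0 MISS; vc=[6]
#7 0x25→b4/s0 L1-HIT; vc=[6]
#8 0x95→b18/s2 L1-HIT; vc=[6]
#9 0x90→b18/s2 L1-HIT; vc=[6]
#10 0x97→b18/s2 L1-HIT; vc=[6]
#11 0x33→b6/s2 VC-HIT; vc=[18]
#12 0x55→b10/s2 MISS; vc=[18,6]
#13 0x32→b6/s2 VC-HIT; vc=[18,10]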